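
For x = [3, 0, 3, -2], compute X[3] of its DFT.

X[3] = Σ(n=0 to 3) x[n] · ω_4^(3n) where ω_4 = e^(-2πi/4)
= (3)·ω_4^0 + (0)·ω_4^3 + (3)·ω_4^6 + (-2)·ω_4^9

X[3] = 2i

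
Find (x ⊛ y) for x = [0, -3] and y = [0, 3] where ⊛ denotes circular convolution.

(x ⊛ y)[n] = Σ(m=0 to 1) x[m] · y[(n-m) mod 2]

Computing each output sample:
(x ⊛ y)[0] = -9
(x ⊛ y)[1] = 0

x ⊛ y = [-9, 0]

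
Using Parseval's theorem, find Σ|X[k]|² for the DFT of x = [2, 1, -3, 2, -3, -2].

Parseval: Σ|x[n]|² = (1/N)Σ|X[k]|², so Σ|X[k]|² = N·Σ|x[n]|² = 6·31.0000

Σ|X[k]|² = N·Σ|x[n]|² = 6·31.0000 = 186.0000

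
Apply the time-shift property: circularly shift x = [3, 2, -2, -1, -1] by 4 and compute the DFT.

Time shift by 4: X_shifted[k] = ω_5^(4k) · X[k]
Shifted x = [2, -2, -1, -1, 3]

DFT(x[n-4]) = [1, 3.9271+4.7553i, 0.5729+2.9389i, 0.5729-2.9389i, 3.9271-4.7553i]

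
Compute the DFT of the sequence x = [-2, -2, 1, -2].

X[k] = Σ(n=0 to 3) x[n] · ω_4^(nk)
where ω_4 = e^(-2πi/4)

Computing each X[k]:
X[0] = -5
X[1] = -3
X[2] = 3
X[3] = -3

X = [-5, -3, 3, -3]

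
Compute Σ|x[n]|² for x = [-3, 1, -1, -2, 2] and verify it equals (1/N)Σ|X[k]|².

Time domain:
Σ|x[n]|² = |-3|² + |1|² + |-1|² + |-2|² + |2|² = 19.0000

Frequency domain:
(1/5)Σ|X[k]|² = (1/5)(|-3|² + |0.3541+0.3633i|² + |-6.3541+1.5388i|² + |-6.3541-1.5388i|² + |0.3541-0.3633i|²) = (1/5)·95.0000 = 19.0000

Both sides agree, confirming Parseval's theorem.

Σ|x[n]|² = (1/N)Σ|X[k]|² = 19.0000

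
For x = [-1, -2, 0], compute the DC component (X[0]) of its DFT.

X[0] = Σ(n=0 to 2) x[n] · ω_3^0 = Σ x[n]
= (-1) + (-2) + (0)

X[0] = -3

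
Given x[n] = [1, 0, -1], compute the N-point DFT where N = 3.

X[k] = Σ(n=0 to 2) x[n] · ω_3^(nk)
where ω_3 = e^(-2πi/3)

Computing each X[k]:
X[0] = 0
X[1] = 1.5000-0.8660i
X[2] = 1.5000+0.8660i

X = [0, 1.5000-0.8660i, 1.5000+0.8660i]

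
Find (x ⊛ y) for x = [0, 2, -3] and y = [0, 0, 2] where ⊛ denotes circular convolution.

(x ⊛ y)[n] = Σ(m=0 to 2) x[m] · y[(n-m) mod 3]

Computing each output sample:
(x ⊛ y)[0] = 4
(x ⊛ y)[1] = -6
(x ⊛ y)[2] = 0

x ⊛ y = [4, -6, 0]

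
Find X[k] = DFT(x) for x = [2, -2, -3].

X[k] = Σ(n=0 to 2) x[n] · ω_3^(nk)
where ω_3 = e^(-2πi/3)

Computing each X[k]:
X[0] = -3
X[1] = 4.5000-0.8660i
X[2] = 4.5000+0.8660i

X = [-3, 4.5000-0.8660i, 4.5000+0.8660i]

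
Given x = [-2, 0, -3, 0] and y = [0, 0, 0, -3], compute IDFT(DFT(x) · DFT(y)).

(x ⊛ y)[n] = Σ(m=0 to 3) x[m] · y[(n-m) mod 4]

Computing each output sample:
(x ⊛ y)[0] = 0
(x ⊛ y)[1] = 9
(x ⊛ y)[2] = 0
(x ⊛ y)[3] = 6

x ⊛ y = [0, 9, 0, 6]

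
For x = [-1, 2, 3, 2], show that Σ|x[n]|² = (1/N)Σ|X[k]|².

Time domain:
Σ|x[n]|² = |-1|² + |2|² + |3|² + |2|² = 18.0000

Frequency domain:
(1/4)Σ|X[k]|² = (1/4)(|6|² + |-4|² + |-2|² + |-4|²) = (1/4)·72.0000 = 18.0000

Both sides agree, confirming Parseval's theorem.

Σ|x[n]|² = (1/N)Σ|X[k]|² = 18.0000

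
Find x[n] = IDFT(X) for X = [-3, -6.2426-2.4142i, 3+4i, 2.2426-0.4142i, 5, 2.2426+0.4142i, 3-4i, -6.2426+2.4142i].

x[n] = (1/8) Σ(k=0 to 7) X[k] · e^(2πikn/8)

Computing each x[n]:
x[0] = 0
x[1] = -3
x[2] = 0
x[3] = 2
x[4] = 2
x[5] = -1
x[6] = -1
x[7] = -2

x = [0, -3, 0, 2, 2, -1, -1, -2]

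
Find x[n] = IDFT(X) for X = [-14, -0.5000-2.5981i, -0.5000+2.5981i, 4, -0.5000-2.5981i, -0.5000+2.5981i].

x[n] = (1/6) Σ(k=0 to 5) X[k] · e^(2πikn/6)

Computing each x[n]:
x[0] = -2
x[1] = -3
x[2] = 0
x[3] = -3
x[4] = -3
x[5] = -3

x = [-2, -3, 0, -3, -3, -3]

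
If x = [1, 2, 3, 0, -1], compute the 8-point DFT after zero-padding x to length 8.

Original 5-point DFT: [5, -1.1180-4.6165i, 1.1180+1.0898i, 1.1180-1.0898i, -1.1180+4.6165i]
Zero-padded 8-point DFT provides frequency interpolation.

DFT_8([x, 0, ...]) = [5, 3.4142-4.4142i, -3-2i, 0.5858+1.5858i, 1, 0.5858-1.5858i, -3+2i, 3.4142+4.4142i]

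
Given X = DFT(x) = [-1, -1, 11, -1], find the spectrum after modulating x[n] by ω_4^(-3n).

Modulation property: DFT(ω_4^(-3n)·x[n]) = X[(k-3) mod 4], so circularly shift X by 3 positions.

X[k-3] = [-1, 11, -1, -1]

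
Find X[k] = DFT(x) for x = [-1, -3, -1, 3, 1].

X[k] = Σ(n=0 to 4) x[n] · ω_5^(nk)
where ω_5 = e^(-2πi/5)

Computing each X[k]:
X[0] = -1
X[1] = -3.2361+6.1554i
X[2] = 1.2361-1.4531i
X[3] = 1.2361+1.4531i
X[4] = -3.2361-6.1554i

X = [-1, -3.2361+6.1554i, 1.2361-1.4531i, 1.2361+1.4531i, -3.2361-6.1554i]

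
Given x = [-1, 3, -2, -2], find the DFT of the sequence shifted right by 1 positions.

Time shift by 1: X_shifted[k] = ω_4^(1k) · X[k]
Shifted x = [-2, -1, 3, -2]

DFT(x[n-1]) = [-2, -5-1i, 4, -5+1i]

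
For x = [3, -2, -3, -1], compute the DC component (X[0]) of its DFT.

X[0] = Σ(n=0 to 3) x[n] · ω_4^0 = Σ x[n]
= (3) + (-2) + (-3) + (-1)

X[0] = -3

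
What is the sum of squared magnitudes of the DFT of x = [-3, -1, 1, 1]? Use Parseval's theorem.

Parseval: Σ|x[n]|² = (1/N)Σ|X[k]|², so Σ|X[k]|² = N·Σ|x[n]|² = 4·12.0000

Σ|X[k]|² = N·Σ|x[n]|² = 4·12.0000 = 48.0000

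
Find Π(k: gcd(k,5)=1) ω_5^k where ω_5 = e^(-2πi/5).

The primitive 5th roots of unity are ω_5^k for k coprime to 5: k ∈ {1, 2, 3, 4}
Their product equals the constant term of the cyclotomic polynomial Φ_5(x) up to sign.
For n ≥ 3, the product of all primitive nth roots of unity is 1. (For n=1 it is 1; for n=2 it is -1.)

1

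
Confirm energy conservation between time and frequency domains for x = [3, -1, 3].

Time domain:
Σ|x[n]|² = |3|² + |-1|² + |3|² = 19.0000

Frequency domain:
(1/3)Σ|X[k]|² = (1/3)(|5|² + |2.0000+3.4641i|² + |2.0000-3.4641i|²) = (1/3)·57.0000 = 19.0000

Both sides agree, confirming Parseval's theorem.

Σ|x[n]|² = (1/N)Σ|X[k]|² = 19.0000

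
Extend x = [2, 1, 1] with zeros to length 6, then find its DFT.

Original 3-point DFT: [4, 1, 1]
Zero-padded 6-point DFT provides frequency interpolation.

DFT_6([x, 0, ...]) = [4, 2.0000-1.7321i, 1, 2, 1, 2.0000+1.7321i]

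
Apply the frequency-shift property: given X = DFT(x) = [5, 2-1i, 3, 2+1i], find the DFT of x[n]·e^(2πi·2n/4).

Modulation property: DFT(ω_4^(-2n)·x[n]) = X[(k-2) mod 4], so circularly shift X by 2 positions.

X[k-2] = [3, 2+1i, 5, 2-1i]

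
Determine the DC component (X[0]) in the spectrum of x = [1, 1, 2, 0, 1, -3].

X[0] = Σ(n=0 to 5) x[n] · ω_6^0 = Σ x[n]
= (1) + (1) + (2) + (0) + (1) + (-3)

X[0] = 2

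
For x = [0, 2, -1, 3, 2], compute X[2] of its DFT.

X[2] = Σ(n=0 to 4) x[n] · ω_5^(2n) where ω_5 = e^(-2πi/5)
= (0)·ω_5^0 + (2)·ω_5^2 + (-1)·ω_5^4 + (3)·ω_5^6 + (2)·ω_5^8

X[2] = -2.6180-3.8042i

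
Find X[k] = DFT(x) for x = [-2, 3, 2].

X[k] = Σ(n=0 to 2) x[n] · ω_3^(nk)
where ω_3 = e^(-2πi/3)

Computing each X[k]:
X[0] = 3
X[1] = -4.5000-0.8660i
X[2] = -4.5000+0.8660i

X = [3, -4.5000-0.8660i, -4.5000+0.8660i]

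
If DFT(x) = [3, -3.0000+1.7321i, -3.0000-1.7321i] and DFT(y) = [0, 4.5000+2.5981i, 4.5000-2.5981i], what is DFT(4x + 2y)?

By linearity: DFT(4x + 2y) = 4·DFT(x) + 2·DFT(y)
= 4·[3, -3.0000+1.7321i, -3.0000-1.7321i] + 2·[0, 4.5000+2.5981i, 4.5000-2.5981i]

Computing element-wise:
Z[0] = 4·(3) + 2·(0) = 12
Z[1] = 4·(-3.0000+1.7321i) + 2·(4.5000+2.5981i) = -3.0000+12.1246i
Z[2] = 4·(-3.0000-1.7321i) + 2·(4.5000-2.5981i) = -3.0000-12.1246i

DFT(4x + 2y) = 4·X + 2·Y = [12, -3.0000+12.1246i, -3.0000-12.1246i]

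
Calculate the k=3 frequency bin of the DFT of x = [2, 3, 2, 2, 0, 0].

X[3] = Σ(n=0 to 5) x[n] · ω_6^(3n) where ω_6 = e^(-2πi/6)
= (2)·ω_6^0 + (3)·ω_6^3 + (2)·ω_6^6 + (2)·ω_6^9 + (0)·ω_6^12 + (0)·ω_6^15

X[3] = -1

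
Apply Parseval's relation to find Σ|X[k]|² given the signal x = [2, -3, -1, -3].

Parseval: Σ|x[n]|² = (1/N)Σ|X[k]|², so Σ|X[k]|² = N·Σ|x[n]|² = 4·23.0000

Σ|X[k]|² = N·Σ|x[n]|² = 4·23.0000 = 92.0000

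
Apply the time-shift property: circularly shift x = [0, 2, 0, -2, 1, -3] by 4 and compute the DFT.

Time shift by 4: X_shifted[k] = ω_6^(4k) · X[k]
Shifted x = [0, -2, 1, -3, 0, 2]

DFT(x[n-4]) = [-2, 2.5000+2.5981i, -3.5000+4.3301i, 4, -3.5000-4.3301i, 2.5000-2.5981i]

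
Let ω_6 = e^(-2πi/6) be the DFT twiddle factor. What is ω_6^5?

ω_6^5 = e^(-2πi·5/6)
= cos(-2π·5/6) + i·sin(-2π·5/6)
= cos(-10π/6) + i·sin(-10π/6)

ω_6^5 = cos(-10π/6) + i·sin(-10π/6) = 0.5000+0.8660i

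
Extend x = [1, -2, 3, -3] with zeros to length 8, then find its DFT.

Original 4-point DFT: [-1, -2-1i, 9, -2+1i]
Zero-padded 8-point DFT provides frequency interpolation.

DFT_8([x, 0, ...]) = [-1, 1.7071+0.5355i, -2-1i, 0.2929+6.5355i, 9, 0.2929-6.5355i, -2+1i, 1.7071-0.5355i]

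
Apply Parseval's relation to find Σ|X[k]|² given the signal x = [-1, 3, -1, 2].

Parseval: Σ|x[n]|² = (1/N)Σ|X[k]|², so Σ|X[k]|² = N·Σ|x[n]|² = 4·15.0000

Σ|X[k]|² = N·Σ|x[n]|² = 4·15.0000 = 60.0000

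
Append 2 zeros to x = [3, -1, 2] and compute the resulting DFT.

Original 3-point DFT: [4, 2.5000+2.5981i, 2.5000-2.5981i]
Zero-padded 5-point DFT provides frequency interpolation.

DFT_5([x, 0, ...]) = [4, 1.0729-0.2245i, 4.4271+2.4899i, 4.4271-2.4899i, 1.0729+0.2245i]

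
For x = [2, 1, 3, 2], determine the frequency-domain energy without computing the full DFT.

Parseval: Σ|x[n]|² = (1/N)Σ|X[k]|², so Σ|X[k]|² = N·Σ|x[n]|² = 4·18.0000

Σ|X[k]|² = N·Σ|x[n]|² = 4·18.0000 = 72.0000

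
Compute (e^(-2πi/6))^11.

Since ω_6^6 = 1, powers reduce modulo 6.
11 mod 6 = 5
So ω_6^11 = ω_6^5 = e^(-2πi·5/6)

ω_6^11 = ω_6^5 = 0.5000+0.8660i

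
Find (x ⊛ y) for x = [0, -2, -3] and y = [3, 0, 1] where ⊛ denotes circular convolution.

(x ⊛ y)[n] = Σ(m=0 to 2) x[m] · y[(n-m) mod 3]

Computing each output sample:
(x ⊛ y)[0] = -2
(x ⊛ y)[1] = -9
(x ⊛ y)[2] = -9

x ⊛ y = [-2, -9, -9]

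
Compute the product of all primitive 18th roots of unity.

The primitive 18th roots of unity are ω_18^k for k coprime to 18: k ∈ {1, 5, 7, 11, 13, 17}
Their product equals the constant term of the cyclotomic polynomial Φ_18(x) up to sign.
For n ≥ 3, the product of all primitive nth roots of unity is 1. (For n=1 it is 1; for n=2 it is -1.)

1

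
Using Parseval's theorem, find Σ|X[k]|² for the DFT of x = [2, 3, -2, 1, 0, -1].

Parseval: Σ|x[n]|² = (1/N)Σ|X[k]|², so Σ|X[k]|² = N·Σ|x[n]|² = 6·19.0000

Σ|X[k]|² = N·Σ|x[n]|² = 6·19.0000 = 114.0000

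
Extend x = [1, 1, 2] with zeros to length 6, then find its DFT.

Original 3-point DFT: [4, -0.5000+0.8660i, -0.5000-0.8660i]
Zero-padded 6-point DFT provides frequency interpolation.

DFT_6([x, 0, ...]) = [4, 0.5000-2.5981i, -0.5000+0.8660i, 2, -0.5000-0.8660i, 0.5000+2.5981i]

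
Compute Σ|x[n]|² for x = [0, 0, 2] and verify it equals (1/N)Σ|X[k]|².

Time domain:
Σ|x[n]|² = |0|² + |0|² + |2|² = 4.0000

Frequency domain:
(1/3)Σ|X[k]|² = (1/3)(|2|² + |-1.0000+1.7321i|² + |-1.0000-1.7321i|²) = (1/3)·12.0000 = 4.0000

Both sides agree, confirming Parseval's theorem.

Σ|x[n]|² = (1/N)Σ|X[k]|² = 4.0000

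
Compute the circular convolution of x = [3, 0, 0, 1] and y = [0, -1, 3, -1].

(x ⊛ y)[n] = Σ(m=0 to 3) x[m] · y[(n-m) mod 4]

Computing each output sample:
(x ⊛ y)[0] = -1
(x ⊛ y)[1] = 0
(x ⊛ y)[2] = 8
(x ⊛ y)[3] = -3

x ⊛ y = [-1, 0, 8, -3]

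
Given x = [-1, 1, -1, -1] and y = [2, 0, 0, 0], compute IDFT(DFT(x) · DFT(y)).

(x ⊛ y)[n] = Σ(m=0 to 3) x[m] · y[(n-m) mod 4]

Computing each output sample:
(x ⊛ y)[0] = -2
(x ⊛ y)[1] = 2
(x ⊛ y)[2] = -2
(x ⊛ y)[3] = -2

x ⊛ y = [-2, 2, -2, -2]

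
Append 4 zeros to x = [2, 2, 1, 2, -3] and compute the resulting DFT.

Original 5-point DFT: [4, -0.7361-4.1675i, 3.7361-3.8900i, 3.7361+3.8900i, -0.7361+4.1675i]
Zero-padded 9-point DFT provides frequency interpolation.

DFT_9([x, 0, ...]) = [4, 5.5248-2.9764i, -1.8905-2.5079i, 4.0000+1.7321i, -0.6343-4.7277i, -0.6343+4.7277i, 4.0000-1.7321i, -1.8905+2.5079i, 5.5248+2.9764i]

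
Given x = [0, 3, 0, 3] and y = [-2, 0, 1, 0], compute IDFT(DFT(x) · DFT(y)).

(x ⊛ y)[n] = Σ(m=0 to 3) x[m] · y[(n-m) mod 4]

Computing each output sample:
(x ⊛ y)[0] = 0
(x ⊛ y)[1] = -3
(x ⊛ y)[2] = 0
(x ⊛ y)[3] = -3

x ⊛ y = [0, -3, 0, -3]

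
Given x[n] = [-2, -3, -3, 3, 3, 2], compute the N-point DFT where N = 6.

X[k] = Σ(n=0 to 5) x[n] · ω_6^(nk)
where ω_6 = e^(-2πi/6)

Computing each X[k]:
X[0] = 0
X[1] = -5.5000+9.5263i
X[2] = 1.5000-0.8660i
X[3] = -4
X[4] = 1.5000+0.8660i
X[5] = -5.5000-9.5263i

X = [0, -5.5000+9.5263i, 1.5000-0.8660i, -4, 1.5000+0.8660i, -5.5000-9.5263i]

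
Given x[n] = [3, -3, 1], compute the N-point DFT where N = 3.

X[k] = Σ(n=0 to 2) x[n] · ω_3^(nk)
where ω_3 = e^(-2πi/3)

Computing each X[k]:
X[0] = 1
X[1] = 4.0000+3.4641i
X[2] = 4.0000-3.4641i

X = [1, 4.0000+3.4641i, 4.0000-3.4641i]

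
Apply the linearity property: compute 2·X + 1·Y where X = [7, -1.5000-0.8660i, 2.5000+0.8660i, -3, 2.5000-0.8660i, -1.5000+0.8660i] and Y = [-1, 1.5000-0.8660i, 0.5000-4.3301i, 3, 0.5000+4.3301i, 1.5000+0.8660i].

By linearity: DFT(2x + 1y) = 2·DFT(x) + 1·DFT(y)
= 2·[7, -1.5000-0.8660i, 2.5000+0.8660i, -3, 2.5000-0.8660i, -1.5000+0.8660i] + 1·[-1, 1.5000-0.8660i, 0.5000-4.3301i, 3, 0.5000+4.3301i, 1.5000+0.8660i]

Computing element-wise:
Z[0] = 2·(7) + 1·(-1) = 13
Z[1] = 2·(-1.5000-0.8660i) + 1·(1.5000-0.8660i) = -1.5000-2.5980i
Z[2] = 2·(2.5000+0.8660i) + 1·(0.5000-4.3301i) = 5.5000-2.5981i
Z[3] = 2·(-3) + 1·(3) = -3
Z[4] = 2·(2.5000-0.8660i) + 1·(0.5000+4.3301i) = 5.5000+2.5981i
Z[5] = 2·(-1.5000+0.8660i) + 1·(1.5000+0.8660i) = -1.5000+2.5980i

DFT(2x + 1y) = 2·X + 1·Y = [13, -1.5000-2.5980i, 5.5000-2.5981i, -3, 5.5000+2.5981i, -1.5000+2.5980i]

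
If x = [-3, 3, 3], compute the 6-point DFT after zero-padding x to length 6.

Original 3-point DFT: [3, -6, -6]
Zero-padded 6-point DFT provides frequency interpolation.

DFT_6([x, 0, ...]) = [3, -3.0000-5.1962i, -6, -3, -6, -3.0000+5.1962i]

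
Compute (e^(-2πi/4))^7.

Since ω_4^4 = 1, powers reduce modulo 4.
7 mod 4 = 3
So ω_4^7 = ω_4^3 = e^(-2πi·3/4)

ω_4^7 = ω_4^3 = 1i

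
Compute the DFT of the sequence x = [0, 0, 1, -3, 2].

X[k] = Σ(n=0 to 4) x[n] · ω_5^(nk)
where ω_5 = e^(-2πi/5)

Computing each X[k]:
X[0] = 0
X[1] = 2.2361-0.4490i
X[2] = -2.2361+4.9798i
X[3] = -2.2361-4.9798i
X[4] = 2.2361+0.4490i

X = [0, 2.2361-0.4490i, -2.2361+4.9798i, -2.2361-4.9798i, 2.2361+0.4490i]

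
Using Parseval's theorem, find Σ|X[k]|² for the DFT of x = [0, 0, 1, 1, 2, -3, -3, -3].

Parseval: Σ|x[n]|² = (1/N)Σ|X[k]|², so Σ|X[k]|² = N·Σ|x[n]|² = 8·33.0000

Σ|X[k]|² = N·Σ|x[n]|² = 8·33.0000 = 264.0000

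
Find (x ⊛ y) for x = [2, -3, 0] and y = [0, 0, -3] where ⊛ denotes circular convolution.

(x ⊛ y)[n] = Σ(m=0 to 2) x[m] · y[(n-m) mod 3]

Computing each output sample:
(x ⊛ y)[0] = 9
(x ⊛ y)[1] = 0
(x ⊛ y)[2] = -6

x ⊛ y = [9, 0, -6]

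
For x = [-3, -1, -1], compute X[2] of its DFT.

X[2] = Σ(n=0 to 2) x[n] · ω_3^(2n) where ω_3 = e^(-2πi/3)
= (-3)·ω_3^0 + (-1)·ω_3^2 + (-1)·ω_3^4

X[2] = -2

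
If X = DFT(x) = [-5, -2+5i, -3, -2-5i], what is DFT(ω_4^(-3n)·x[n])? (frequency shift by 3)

Modulation property: DFT(ω_4^(-3n)·x[n]) = X[(k-3) mod 4], so circularly shift X by 3 positions.

X[k-3] = [-2+5i, -3, -2-5i, -5]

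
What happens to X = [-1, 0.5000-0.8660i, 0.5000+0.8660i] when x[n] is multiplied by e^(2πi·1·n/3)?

Modulation property: DFT(ω_3^(-1n)·x[n]) = X[(k-1) mod 3], so circularly shift X by 1 positions.

X[k-1] = [0.5000+0.8660i, -1, 0.5000-0.8660i]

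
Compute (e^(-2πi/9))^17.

Since ω_9^9 = 1, powers reduce modulo 9.
17 mod 9 = 8
So ω_9^17 = ω_9^8 = e^(-2πi·8/9)

ω_9^17 = ω_9^8 = 0.7660+0.6428i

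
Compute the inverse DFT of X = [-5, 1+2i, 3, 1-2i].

x[n] = (1/4) Σ(k=0 to 3) X[k] · e^(2πikn/4)

Computing each x[n]:
x[0] = 0
x[1] = -3
x[2] = -1
x[3] = -1

x = [0, -3, -1, -1]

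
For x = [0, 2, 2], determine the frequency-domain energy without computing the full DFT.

Parseval: Σ|x[n]|² = (1/N)Σ|X[k]|², so Σ|X[k]|² = N·Σ|x[n]|² = 3·8.0000

Σ|X[k]|² = N·Σ|x[n]|² = 3·8.0000 = 24.0000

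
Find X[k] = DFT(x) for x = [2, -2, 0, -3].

X[k] = Σ(n=0 to 3) x[n] · ω_4^(nk)
where ω_4 = e^(-2πi/4)

Computing each X[k]:
X[0] = -3
X[1] = 2-1i
X[2] = 7
X[3] = 2+1i

X = [-3, 2-1i, 7, 2+1i]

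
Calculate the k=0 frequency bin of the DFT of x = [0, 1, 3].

X[0] = Σ(n=0 to 2) x[n] · ω_3^0 = Σ x[n]
= (0) + (1) + (3)

X[0] = 4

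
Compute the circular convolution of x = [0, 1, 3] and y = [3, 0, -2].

(x ⊛ y)[n] = Σ(m=0 to 2) x[m] · y[(n-m) mod 3]

Computing each output sample:
(x ⊛ y)[0] = -2
(x ⊛ y)[1] = -3
(x ⊛ y)[2] = 9

x ⊛ y = [-2, -3, 9]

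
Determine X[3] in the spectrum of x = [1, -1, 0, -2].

X[3] = Σ(n=0 to 3) x[n] · ω_4^(3n) where ω_4 = e^(-2πi/4)
= (1)·ω_4^0 + (-1)·ω_4^3 + (0)·ω_4^6 + (-2)·ω_4^9

X[3] = 1+1i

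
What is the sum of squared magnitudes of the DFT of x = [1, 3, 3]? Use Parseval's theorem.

Parseval: Σ|x[n]|² = (1/N)Σ|X[k]|², so Σ|X[k]|² = N·Σ|x[n]|² = 3·19.0000

Σ|X[k]|² = N·Σ|x[n]|² = 3·19.0000 = 57.0000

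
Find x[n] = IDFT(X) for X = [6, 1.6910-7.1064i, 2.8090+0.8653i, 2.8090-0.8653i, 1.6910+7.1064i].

x[n] = (1/5) Σ(k=0 to 4) X[k] · e^(2πikn/5)

Computing each x[n]:
x[0] = 3
x[1] = 3
x[2] = 3
x[3] = -1
x[4] = -2

x = [3, 3, 3, -1, -2]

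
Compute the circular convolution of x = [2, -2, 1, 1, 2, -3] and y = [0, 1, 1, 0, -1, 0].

(x ⊛ y)[n] = Σ(m=0 to 5) x[m] · y[(n-m) mod 6]

Computing each output sample:
(x ⊛ y)[0] = -2
(x ⊛ y)[1] = -2
(x ⊛ y)[2] = -2
(x ⊛ y)[3] = 2
(x ⊛ y)[4] = 0
(x ⊛ y)[5] = 5

x ⊛ y = [-2, -2, -2, 2, 0, 5]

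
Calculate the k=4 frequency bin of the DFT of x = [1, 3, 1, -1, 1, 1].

X[4] = Σ(n=0 to 5) x[n] · ω_6^(4n) where ω_6 = e^(-2πi/6)
= (1)·ω_6^0 + (3)·ω_6^4 + (1)·ω_6^8 + (-1)·ω_6^12 + (1)·ω_6^16 + (1)·ω_6^20

X[4] = -3.0000+1.7321i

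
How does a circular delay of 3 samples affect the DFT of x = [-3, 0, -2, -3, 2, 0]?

Time shift by 3: X_shifted[k] = ω_6^(3k) · X[k]
Shifted x = [-3, 2, 0, -3, 0, -2]

DFT(x[n-3]) = [-6, -3.4641i, -6.0000-3.4641i, 0, -6.0000+3.4641i, 3.4641i]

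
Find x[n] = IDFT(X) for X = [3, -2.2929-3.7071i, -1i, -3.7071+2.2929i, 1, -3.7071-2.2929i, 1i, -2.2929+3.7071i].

x[n] = (1/8) Σ(k=0 to 7) X[k] · e^(2πikn/8)

Computing each x[n]:
x[0] = -1
x[1] = 1
x[2] = 2
x[3] = 0
x[4] = 2
x[5] = 0
x[6] = -1
x[7] = 0

x = [-1, 1, 2, 0, 2, 0, -1, 0]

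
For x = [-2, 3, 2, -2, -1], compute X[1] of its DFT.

X[1] = Σ(n=0 to 4) x[n] · ω_5^(1n) where ω_5 = e^(-2πi/5)
= (-2)·ω_5^0 + (3)·ω_5^1 + (2)·ω_5^2 + (-2)·ω_5^3 + (-1)·ω_5^4

X[1] = -1.3820-6.1554i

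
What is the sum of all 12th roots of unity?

Sum of all nth roots of unity equals 0 for n > 1 (geometric series with r ≠ 1).

0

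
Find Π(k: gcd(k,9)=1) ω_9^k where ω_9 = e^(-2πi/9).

The primitive 9th roots of unity are ω_9^k for k coprime to 9: k ∈ {1, 2, 4, 5, 7, 8}
Their product equals the constant term of the cyclotomic polynomial Φ_9(x) up to sign.
For n ≥ 3, the product of all primitive nth roots of unity is 1. (For n=1 it is 1; for n=2 it is -1.)

1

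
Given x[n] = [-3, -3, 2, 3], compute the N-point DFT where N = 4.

X[k] = Σ(n=0 to 3) x[n] · ω_4^(nk)
where ω_4 = e^(-2πi/4)

Computing each X[k]:
X[0] = -1
X[1] = -5+6i
X[2] = -1
X[3] = -5-6i

X = [-1, -5+6i, -1, -5-6i]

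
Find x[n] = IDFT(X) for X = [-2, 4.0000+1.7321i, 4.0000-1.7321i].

x[n] = (1/3) Σ(k=0 to 2) X[k] · e^(2πikn/3)

Computing each x[n]:
x[0] = 2
x[1] = -3
x[2] = -1

x = [2, -3, -1]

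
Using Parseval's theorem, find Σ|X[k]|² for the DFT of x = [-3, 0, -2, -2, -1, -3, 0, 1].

Parseval: Σ|x[n]|² = (1/N)Σ|X[k]|², so Σ|X[k]|² = N·Σ|x[n]|² = 8·28.0000

Σ|X[k]|² = N·Σ|x[n]|² = 8·28.0000 = 224.0000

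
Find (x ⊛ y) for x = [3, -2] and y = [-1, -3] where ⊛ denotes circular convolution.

(x ⊛ y)[n] = Σ(m=0 to 1) x[m] · y[(n-m) mod 2]

Computing each output sample:
(x ⊛ y)[0] = 3
(x ⊛ y)[1] = -7

x ⊛ y = [3, -7]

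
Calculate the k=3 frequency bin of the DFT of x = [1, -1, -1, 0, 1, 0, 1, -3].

X[3] = Σ(n=0 to 7) x[n] · ω_8^(3n) where ω_8 = e^(-2πi/8)
= (1)·ω_8^0 + (-1)·ω_8^3 + (-1)·ω_8^6 + (0)·ω_8^9 + (1)·ω_8^12 + (0)·ω_8^15 + (1)·ω_8^18 + (-3)·ω_8^21

X[3] = 2.8284-3.4142i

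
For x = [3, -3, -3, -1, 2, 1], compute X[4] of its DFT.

X[4] = Σ(n=0 to 5) x[n] · ω_6^(4n) where ω_6 = e^(-2πi/6)
= (3)·ω_6^0 + (-3)·ω_6^4 + (-3)·ω_6^8 + (-1)·ω_6^12 + (2)·ω_6^16 + (1)·ω_6^20

X[4] = 3.5000+0.8660i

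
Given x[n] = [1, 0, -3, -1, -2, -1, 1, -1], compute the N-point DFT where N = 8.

X[k] = Σ(n=0 to 7) x[n] · ω_8^(nk)
where ω_8 = e^(-2πi/8)

Computing each X[k]:
X[0] = -6
X[1] = 3.7071+3.2929i
X[2] = 1-1i
X[3] = 2.2929-4.7071i
X[4] = 0
X[5] = 2.2929+4.7071i
X[6] = 1+1i
X[7] = 3.7071-3.2929i

X = [-6, 3.7071+3.2929i, 1-1i, 2.2929-4.7071i, 0, 2.2929+4.7071i, 1+1i, 3.7071-3.2929i]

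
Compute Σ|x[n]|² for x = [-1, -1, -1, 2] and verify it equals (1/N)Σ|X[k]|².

Time domain:
Σ|x[n]|² = |-1|² + |-1|² + |-1|² + |2|² = 7.0000

Frequency domain:
(1/4)Σ|X[k]|² = (1/4)(|-1|² + |3i|² + |-3|² + |-3i|²) = (1/4)·28.0000 = 7.0000

Both sides agree, confirming Parseval's theorem.

Σ|x[n]|² = (1/N)Σ|X[k]|² = 7.0000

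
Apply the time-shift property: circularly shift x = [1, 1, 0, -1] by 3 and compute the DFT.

Time shift by 3: X_shifted[k] = ω_4^(3k) · X[k]
Shifted x = [1, 0, -1, 1]

DFT(x[n-3]) = [1, 2+1i, -1, 2-1i]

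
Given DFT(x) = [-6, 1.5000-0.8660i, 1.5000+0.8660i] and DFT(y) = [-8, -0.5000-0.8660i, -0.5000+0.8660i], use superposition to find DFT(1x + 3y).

By linearity: DFT(1x + 3y) = 1·DFT(x) + 3·DFT(y)
= 1·[-6, 1.5000-0.8660i, 1.5000+0.8660i] + 3·[-8, -0.5000-0.8660i, -0.5000+0.8660i]

Computing element-wise:
Z[0] = 1·(-6) + 3·(-8) = -30
Z[1] = 1·(1.5000-0.8660i) + 3·(-0.5000-0.8660i) = -3.4640i
Z[2] = 1·(1.5000+0.8660i) + 3·(-0.5000+0.8660i) = 3.4640i

DFT(1x + 3y) = 1·X + 3·Y = [-30, -3.4640i, 3.4640i]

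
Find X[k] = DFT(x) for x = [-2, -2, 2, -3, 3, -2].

X[k] = Σ(n=0 to 5) x[n] · ω_6^(nk)
where ω_6 = e^(-2πi/6)

Computing each X[k]:
X[0] = -4
X[1] = -3.5000+0.8660i
X[2] = -5.5000-0.8660i
X[3] = 10
X[4] = -5.5000+0.8660i
X[5] = -3.5000-0.8660i

X = [-4, -3.5000+0.8660i, -5.5000-0.8660i, 10, -5.5000+0.8660i, -3.5000-0.8660i]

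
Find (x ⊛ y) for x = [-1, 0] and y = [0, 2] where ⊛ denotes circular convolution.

(x ⊛ y)[n] = Σ(m=0 to 1) x[m] · y[(n-m) mod 2]

Computing each output sample:
(x ⊛ y)[0] = 0
(x ⊛ y)[1] = -2

x ⊛ y = [0, -2]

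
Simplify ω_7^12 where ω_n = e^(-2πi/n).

Since ω_7^7 = 1, powers reduce modulo 7.
12 mod 7 = 5
So ω_7^12 = ω_7^5 = e^(-2πi·5/7)

ω_7^12 = ω_7^5 = -0.2225+0.9749i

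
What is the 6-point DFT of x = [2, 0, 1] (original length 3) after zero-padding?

Original 3-point DFT: [3, 1.5000+0.8660i, 1.5000-0.8660i]
Zero-padded 6-point DFT provides frequency interpolation.

DFT_6([x, 0, ...]) = [3, 1.5000-0.8660i, 1.5000+0.8660i, 3, 1.5000-0.8660i, 1.5000+0.8660i]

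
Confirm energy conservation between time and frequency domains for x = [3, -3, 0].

Time domain:
Σ|x[n]|² = |3|² + |-3|² + |0|² = 18.0000

Frequency domain:
(1/3)Σ|X[k]|² = (1/3)(|0|² + |4.5000+2.5981i|² + |4.5000-2.5981i|²) = (1/3)·54.0000 = 18.0000

Both sides agree, confirming Parseval's theorem.

Σ|x[n]|² = (1/N)Σ|X[k]|² = 18.0000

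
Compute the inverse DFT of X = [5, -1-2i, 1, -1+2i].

x[n] = (1/4) Σ(k=0 to 3) X[k] · e^(2πikn/4)

Computing each x[n]:
x[0] = 1
x[1] = 2
x[2] = 2
x[3] = 0

x = [1, 2, 2, 0]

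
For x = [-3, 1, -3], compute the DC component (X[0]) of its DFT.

X[0] = Σ(n=0 to 2) x[n] · ω_3^0 = Σ x[n]
= (-3) + (1) + (-3)

X[0] = -5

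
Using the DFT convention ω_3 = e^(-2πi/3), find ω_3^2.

ω_3^2 = e^(-2πi·2/3)
= cos(-2π·2/3) + i·sin(-2π·2/3)
= cos(-4π/3) + i·sin(-4π/3)

ω_3^2 = cos(-4π/3) + i·sin(-4π/3) = -0.5000+0.8660i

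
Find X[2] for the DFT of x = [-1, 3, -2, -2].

X[2] = Σ(n=0 to 3) x[n] · ω_4^(2n) where ω_4 = e^(-2πi/4)
= (-1)·ω_4^0 + (3)·ω_4^2 + (-2)·ω_4^4 + (-2)·ω_4^6

X[2] = -4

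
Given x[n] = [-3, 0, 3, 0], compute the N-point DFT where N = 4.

X[k] = Σ(n=0 to 3) x[n] · ω_4^(nk)
where ω_4 = e^(-2πi/4)

Computing each X[k]:
X[0] = 0
X[1] = -6
X[2] = 0
X[3] = -6

X = [0, -6, 0, -6]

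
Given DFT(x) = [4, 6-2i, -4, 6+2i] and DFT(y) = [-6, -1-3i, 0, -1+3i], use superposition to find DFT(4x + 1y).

By linearity: DFT(4x + 1y) = 4·DFT(x) + 1·DFT(y)
= 4·[4, 6-2i, -4, 6+2i] + 1·[-6, -1-3i, 0, -1+3i]

Computing element-wise:
Z[0] = 4·(4) + 1·(-6) = 10
Z[1] = 4·(6-2i) + 1·(-1-3i) = 23-11i
Z[2] = 4·(-4) + 1·(0) = -16
Z[3] = 4·(6+2i) + 1·(-1+3i) = 23+11i

DFT(4x + 1y) = 4·X + 1·Y = [10, 23-11i, -16, 23+11i]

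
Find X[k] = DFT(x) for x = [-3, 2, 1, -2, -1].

X[k] = Σ(n=0 to 4) x[n] · ω_5^(nk)
where ω_5 = e^(-2πi/5)

Computing each X[k]:
X[0] = -3
X[1] = -1.8820-4.6165i
X[2] = -4.1180+1.0898i
X[3] = -4.1180-1.0898i
X[4] = -1.8820+4.6165i

X = [-3, -1.8820-4.6165i, -4.1180+1.0898i, -4.1180-1.0898i, -1.8820+4.6165i]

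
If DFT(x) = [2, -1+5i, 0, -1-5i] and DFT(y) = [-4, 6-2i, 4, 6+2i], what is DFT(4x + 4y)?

By linearity: DFT(4x + 4y) = 4·DFT(x) + 4·DFT(y)
= 4·[2, -1+5i, 0, -1-5i] + 4·[-4, 6-2i, 4, 6+2i]

Computing element-wise:
Z[0] = 4·(2) + 4·(-4) = -8
Z[1] = 4·(-1+5i) + 4·(6-2i) = 20+12i
Z[2] = 4·(0) + 4·(4) = 16
Z[3] = 4·(-1-5i) + 4·(6+2i) = 20-12i

DFT(4x + 4y) = 4·X + 4·Y = [-8, 20+12i, 16, 20-12i]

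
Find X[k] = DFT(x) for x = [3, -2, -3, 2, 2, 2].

X[k] = Σ(n=0 to 5) x[n] · ω_6^(nk)
where ω_6 = e^(-2πi/6)

Computing each X[k]:
X[0] = 4
X[1] = 1.5000+7.7942i
X[2] = 5.5000-0.8660i
X[3] = 0
X[4] = 5.5000+0.8660i
X[5] = 1.5000-7.7942i

X = [4, 1.5000+7.7942i, 5.5000-0.8660i, 0, 5.5000+0.8660i, 1.5000-7.7942i]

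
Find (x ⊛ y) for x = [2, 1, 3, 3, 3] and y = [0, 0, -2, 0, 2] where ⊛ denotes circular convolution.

(x ⊛ y)[n] = Σ(m=0 to 4) x[m] · y[(n-m) mod 5]

Computing each output sample:
(x ⊛ y)[0] = -4
(x ⊛ y)[1] = 0
(x ⊛ y)[2] = 2
(x ⊛ y)[3] = 4
(x ⊛ y)[4] = -2

x ⊛ y = [-4, 0, 2, 4, -2]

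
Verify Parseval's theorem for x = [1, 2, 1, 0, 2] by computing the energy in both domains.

Time domain:
Σ|x[n]|² = |1|² + |2|² + |1|² + |0|² + |2|² = 10.0000

Frequency domain:
(1/5)Σ|X[k]|² = (1/5)(|6|² + |1.4271-0.5878i|² + |-1.9271+0.9511i|² + |-1.9271-0.9511i|² + |1.4271+0.5878i|²) = (1/5)·50.0000 = 10.0000

Both sides agree, confirming Parseval's theorem.

Σ|x[n]|² = (1/N)Σ|X[k]|² = 10.0000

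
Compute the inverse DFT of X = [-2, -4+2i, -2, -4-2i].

x[n] = (1/4) Σ(k=0 to 3) X[k] · e^(2πikn/4)

Computing each x[n]:
x[0] = -3
x[1] = -1
x[2] = 1
x[3] = 1

x = [-3, -1, 1, 1]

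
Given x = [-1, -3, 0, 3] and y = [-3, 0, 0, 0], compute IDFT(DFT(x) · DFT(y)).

(x ⊛ y)[n] = Σ(m=0 to 3) x[m] · y[(n-m) mod 4]

Computing each output sample:
(x ⊛ y)[0] = 3
(x ⊛ y)[1] = 9
(x ⊛ y)[2] = 0
(x ⊛ y)[3] = -9

x ⊛ y = [3, 9, 0, -9]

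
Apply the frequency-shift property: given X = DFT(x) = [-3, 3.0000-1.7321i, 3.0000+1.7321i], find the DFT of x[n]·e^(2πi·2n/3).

Modulation property: DFT(ω_3^(-2n)·x[n]) = X[(k-2) mod 3], so circularly shift X by 2 positions.

X[k-2] = [3.0000-1.7321i, 3.0000+1.7321i, -3]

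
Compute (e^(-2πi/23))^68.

Since ω_23^23 = 1, powers reduce modulo 23.
68 mod 23 = 22
So ω_23^68 = ω_23^22 = e^(-2πi·22/23)

ω_23^68 = ω_23^22 = 0.9629+0.2698i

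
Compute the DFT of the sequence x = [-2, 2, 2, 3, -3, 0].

X[k] = Σ(n=0 to 5) x[n] · ω_6^(nk)
where ω_6 = e^(-2πi/6)

Computing each X[k]:
X[0] = 2
X[1] = -3.5000-6.0622i
X[2] = 0.5000+2.5981i
X[3] = -8
X[4] = 0.5000-2.5981i
X[5] = -3.5000+6.0622i

X = [2, -3.5000-6.0622i, 0.5000+2.5981i, -8, 0.5000-2.5981i, -3.5000+6.0622i]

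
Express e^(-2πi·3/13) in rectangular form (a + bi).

ω_13^3 = e^(-2πi·3/13)
= cos(-2π·3/13) + i·sin(-2π·3/13)
= cos(-6π/13) + i·sin(-6π/13)

ω_13^3 = cos(-6π/13) + i·sin(-6π/13) = 0.1205-0.9927i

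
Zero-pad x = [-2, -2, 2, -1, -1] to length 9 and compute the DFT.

Original 5-point DFT: [-4, -3.7361-0.8123i, 0.7361+3.4410i, 0.7361-3.4410i, -3.7361+0.8123i]
Zero-padded 9-point DFT provides frequency interpolation.

DFT_9([x, 0, ...]) = [-4, -1.7451+0.5240i, -4.4927-0.2232i, -2.5000+4.3301i, 1.7378+1.8508i, 1.7378-1.8508i, -2.5000-4.3301i, -4.4927+0.2232i, -1.7451-0.5240i]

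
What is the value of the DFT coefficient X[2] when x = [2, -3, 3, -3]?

X[2] = Σ(n=0 to 3) x[n] · ω_4^(2n) where ω_4 = e^(-2πi/4)
= (2)·ω_4^0 + (-3)·ω_4^2 + (3)·ω_4^4 + (-3)·ω_4^6

X[2] = 11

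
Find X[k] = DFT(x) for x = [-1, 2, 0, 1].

X[k] = Σ(n=0 to 3) x[n] · ω_4^(nk)
where ω_4 = e^(-2πi/4)

Computing each X[k]:
X[0] = 2
X[1] = -1-1i
X[2] = -4
X[3] = -1+1i

X = [2, -1-1i, -4, -1+1i]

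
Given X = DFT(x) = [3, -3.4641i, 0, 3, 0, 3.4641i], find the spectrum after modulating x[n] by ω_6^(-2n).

Modulation property: DFT(ω_6^(-2n)·x[n]) = X[(k-2) mod 6], so circularly shift X by 2 positions.

X[k-2] = [0, 3.4641i, 3, -3.4641i, 0, 3]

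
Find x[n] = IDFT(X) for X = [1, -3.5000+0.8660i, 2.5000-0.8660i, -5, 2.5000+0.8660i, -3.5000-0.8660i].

x[n] = (1/6) Σ(k=0 to 5) X[k] · e^(2πikn/6)

Computing each x[n]:
x[0] = -1
x[1] = 0
x[2] = -1
x[3] = 3
x[4] = 0
x[5] = 0

x = [-1, 0, -1, 3, 0, 0]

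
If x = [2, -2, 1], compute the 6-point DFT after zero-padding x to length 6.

Original 3-point DFT: [1, 2.5000+2.5981i, 2.5000-2.5981i]
Zero-padded 6-point DFT provides frequency interpolation.

DFT_6([x, 0, ...]) = [1, 0.5000+0.8660i, 2.5000+2.5981i, 5, 2.5000-2.5981i, 0.5000-0.8660i]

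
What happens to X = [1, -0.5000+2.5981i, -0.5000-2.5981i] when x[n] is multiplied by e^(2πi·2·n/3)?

Modulation property: DFT(ω_3^(-2n)·x[n]) = X[(k-2) mod 3], so circularly shift X by 2 positions.

X[k-2] = [-0.5000+2.5981i, -0.5000-2.5981i, 1]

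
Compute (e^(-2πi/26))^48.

Since ω_26^26 = 1, powers reduce modulo 26.
48 mod 26 = 22
So ω_26^48 = ω_26^22 = e^(-2πi·22/26)

ω_26^48 = ω_26^22 = 0.5681+0.8230i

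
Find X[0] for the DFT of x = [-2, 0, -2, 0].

X[0] = Σ(n=0 to 3) x[n] · ω_4^0 = Σ x[n]
= (-2) + (0) + (-2) + (0)

X[0] = -4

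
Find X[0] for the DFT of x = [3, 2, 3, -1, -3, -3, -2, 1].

X[0] = Σ(n=0 to 7) x[n] · ω_8^0 = Σ x[n]
= (3) + (2) + (3) + (-1) + (-3) + (-3) + (-2) + (1)

X[0] = 0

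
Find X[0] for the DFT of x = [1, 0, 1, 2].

X[0] = Σ(n=0 to 3) x[n] · ω_4^0 = Σ x[n]
= (1) + (0) + (1) + (2)

X[0] = 4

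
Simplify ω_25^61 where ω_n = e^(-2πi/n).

Since ω_25^25 = 1, powers reduce modulo 25.
61 mod 25 = 11
So ω_25^61 = ω_25^11 = e^(-2πi·11/25)

ω_25^61 = ω_25^11 = -0.9298-0.3681i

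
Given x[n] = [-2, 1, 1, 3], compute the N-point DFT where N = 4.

X[k] = Σ(n=0 to 3) x[n] · ω_4^(nk)
where ω_4 = e^(-2πi/4)

Computing each X[k]:
X[0] = 3
X[1] = -3+2i
X[2] = -5
X[3] = -3-2i

X = [3, -3+2i, -5, -3-2i]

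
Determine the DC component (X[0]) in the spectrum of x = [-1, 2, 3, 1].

X[0] = Σ(n=0 to 3) x[n] · ω_4^0 = Σ x[n]
= (-1) + (2) + (3) + (1)

X[0] = 5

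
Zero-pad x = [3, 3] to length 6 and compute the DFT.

Original 2-point DFT: [6, 0]
Zero-padded 6-point DFT provides frequency interpolation.

DFT_6([x, 0, ...]) = [6, 4.5000-2.5981i, 1.5000-2.5981i, 0, 1.5000+2.5981i, 4.5000+2.5981i]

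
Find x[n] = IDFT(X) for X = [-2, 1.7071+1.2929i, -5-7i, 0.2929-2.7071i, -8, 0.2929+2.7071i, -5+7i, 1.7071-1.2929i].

x[n] = (1/8) Σ(k=0 to 7) X[k] · e^(2πikn/8)

Computing each x[n]:
x[0] = -2
x[1] = 3
x[2] = -1
x[3] = -1
x[4] = -3
x[5] = 2
x[6] = 1
x[7] = -1

x = [-2, 3, -1, -1, -3, 2, 1, -1]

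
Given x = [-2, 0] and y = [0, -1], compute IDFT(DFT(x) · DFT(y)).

(x ⊛ y)[n] = Σ(m=0 to 1) x[m] · y[(n-m) mod 2]

Computing each output sample:
(x ⊛ y)[0] = 0
(x ⊛ y)[1] = 2

x ⊛ y = [0, 2]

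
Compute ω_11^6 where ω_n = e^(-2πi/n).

ω_11^6 = e^(-2πi·6/11)
= cos(-2π·6/11) + i·sin(-2π·6/11)
= cos(-12π/11) + i·sin(-12π/11)

ω_11^6 = cos(-12π/11) + i·sin(-12π/11) = -0.9595+0.2817i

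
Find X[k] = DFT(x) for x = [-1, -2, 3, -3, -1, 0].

X[k] = Σ(n=0 to 5) x[n] · ω_6^(nk)
where ω_6 = e^(-2πi/6)

Computing each X[k]:
X[0] = -4
X[1] = -1.7321i
X[2] = -4.0000+5.1962i
X[3] = 6
X[4] = -4.0000-5.1962i
X[5] = 1.7321i

X = [-4, -1.7321i, -4.0000+5.1962i, 6, -4.0000-5.1962i, 1.7321i]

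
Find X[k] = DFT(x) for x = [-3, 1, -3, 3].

X[k] = Σ(n=0 to 3) x[n] · ω_4^(nk)
where ω_4 = e^(-2πi/4)

Computing each X[k]:
X[0] = -2
X[1] = 2i
X[2] = -10
X[3] = -2i

X = [-2, 2i, -10, -2i]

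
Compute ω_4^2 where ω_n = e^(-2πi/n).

ω_4^2 = e^(-2πi·2/4)
= cos(-2π·2/4) + i·sin(-2π·2/4)
= cos(-4π/4) + i·sin(-4π/4)

ω_4^2 = cos(-4π/4) + i·sin(-4π/4) = -1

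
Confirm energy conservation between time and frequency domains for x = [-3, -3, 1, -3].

Time domain:
Σ|x[n]|² = |-3|² + |-3|² + |1|² + |-3|² = 28.0000

Frequency domain:
(1/4)Σ|X[k]|² = (1/4)(|-8|² + |-4|² + |4|² + |-4|²) = (1/4)·112.0000 = 28.0000

Both sides agree, confirming Parseval's theorem.

Σ|x[n]|² = (1/N)Σ|X[k]|² = 28.0000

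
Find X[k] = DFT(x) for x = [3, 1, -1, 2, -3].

X[k] = Σ(n=0 to 4) x[n] · ω_5^(nk)
where ω_5 = e^(-2πi/5)

Computing each X[k]:
X[0] = 2
X[1] = 1.5729-2.0409i
X[2] = 4.9271-5.2043i
X[3] = 4.9271+5.2043i
X[4] = 1.5729+2.0409i

X = [2, 1.5729-2.0409i, 4.9271-5.2043i, 4.9271+5.2043i, 1.5729+2.0409i]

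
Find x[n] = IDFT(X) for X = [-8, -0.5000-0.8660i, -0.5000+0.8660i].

x[n] = (1/3) Σ(k=0 to 2) X[k] · e^(2πikn/3)

Computing each x[n]:
x[0] = -3
x[1] = -2
x[2] = -3

x = [-3, -2, -3]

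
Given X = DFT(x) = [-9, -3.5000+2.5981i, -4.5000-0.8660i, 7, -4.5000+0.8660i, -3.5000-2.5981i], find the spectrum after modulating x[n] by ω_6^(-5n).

Modulation property: DFT(ω_6^(-5n)·x[n]) = X[(k-5) mod 6], so circularly shift X by 5 positions.

X[k-5] = [-3.5000+2.5981i, -4.5000-0.8660i, 7, -4.5000+0.8660i, -3.5000-2.5981i, -9]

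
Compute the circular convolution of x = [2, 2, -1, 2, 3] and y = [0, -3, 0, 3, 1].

(x ⊛ y)[n] = Σ(m=0 to 4) x[m] · y[(n-m) mod 5]

Computing each output sample:
(x ⊛ y)[0] = -10
(x ⊛ y)[1] = -1
(x ⊛ y)[2] = 5
(x ⊛ y)[3] = 12
(x ⊛ y)[4] = 2

x ⊛ y = [-10, -1, 5, 12, 2]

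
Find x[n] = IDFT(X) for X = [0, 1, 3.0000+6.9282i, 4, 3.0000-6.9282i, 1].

x[n] = (1/6) Σ(k=0 to 5) X[k] · e^(2πikn/6)

Computing each x[n]:
x[0] = 2
x[1] = -3
x[2] = 2
x[3] = 0
x[4] = -2
x[5] = 1

x = [2, -3, 2, 0, -2, 1]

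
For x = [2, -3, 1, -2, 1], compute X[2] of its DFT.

X[2] = Σ(n=0 to 4) x[n] · ω_5^(2n) where ω_5 = e^(-2πi/5)
= (2)·ω_5^0 + (-3)·ω_5^2 + (1)·ω_5^4 + (-2)·ω_5^6 + (1)·ω_5^8

X[2] = 3.3090+5.2043i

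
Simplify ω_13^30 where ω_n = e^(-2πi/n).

Since ω_13^13 = 1, powers reduce modulo 13.
30 mod 13 = 4
So ω_13^30 = ω_13^4 = e^(-2πi·4/13)

ω_13^30 = ω_13^4 = -0.3546-0.9350i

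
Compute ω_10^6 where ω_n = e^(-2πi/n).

ω_10^6 = e^(-2πi·6/10)
= cos(-2π·6/10) + i·sin(-2π·6/10)
= cos(-12π/10) + i·sin(-12π/10)

ω_10^6 = cos(-12π/10) + i·sin(-12π/10) = -0.8090+0.5878i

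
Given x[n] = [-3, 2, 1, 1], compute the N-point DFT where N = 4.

X[k] = Σ(n=0 to 3) x[n] · ω_4^(nk)
where ω_4 = e^(-2πi/4)

Computing each X[k]:
X[0] = 1
X[1] = -4-1i
X[2] = -5
X[3] = -4+1i

X = [1, -4-1i, -5, -4+1i]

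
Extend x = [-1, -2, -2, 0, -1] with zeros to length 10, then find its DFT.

Original 5-point DFT: [-6, -0.3090+2.1266i, 0.8090-1.3143i, 0.8090+1.3143i, -0.3090-2.1266i]
Zero-padded 10-point DFT provides frequency interpolation.

DFT_10([x, 0, ...]) = [-6, -2.4271+3.6655i, -0.3090+2.1266i, 0.9271+1.6776i, 0.8090-1.3143i, -2, 0.8090+1.3143i, 0.9271-1.6776i, -0.3090-2.1266i, -2.4271-3.6655i]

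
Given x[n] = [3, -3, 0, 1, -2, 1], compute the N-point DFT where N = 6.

X[k] = Σ(n=0 to 5) x[n] · ω_6^(nk)
where ω_6 = e^(-2πi/6)

Computing each X[k]:
X[0] = 0
X[1] = 2.0000+1.7321i
X[2] = 6.0000+5.1962i
X[3] = 2
X[4] = 6.0000-5.1962i
X[5] = 2.0000-1.7321i

X = [0, 2.0000+1.7321i, 6.0000+5.1962i, 2, 6.0000-5.1962i, 2.0000-1.7321i]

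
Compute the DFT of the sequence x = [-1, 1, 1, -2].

X[k] = Σ(n=0 to 3) x[n] · ω_4^(nk)
where ω_4 = e^(-2πi/4)

Computing each X[k]:
X[0] = -1
X[1] = -2-3i
X[2] = 1
X[3] = -2+3i

X = [-1, -2-3i, 1, -2+3i]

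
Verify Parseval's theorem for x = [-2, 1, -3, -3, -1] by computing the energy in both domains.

Time domain:
Σ|x[n]|² = |-2|² + |1|² + |-3|² + |-3|² + |-1|² = 24.0000

Frequency domain:
(1/5)Σ|X[k]|² = (1/5)(|-8|² + |2.8541-1.9021i|² + |-3.8541-1.1756i|² + |-3.8541+1.1756i|² + |2.8541+1.9021i|²) = (1/5)·120.0000 = 24.0000

Both sides agree, confirming Parseval's theorem.

Σ|x[n]|² = (1/N)Σ|X[k]|² = 24.0000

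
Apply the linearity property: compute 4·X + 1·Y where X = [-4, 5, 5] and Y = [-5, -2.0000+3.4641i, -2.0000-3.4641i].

By linearity: DFT(4x + 1y) = 4·DFT(x) + 1·DFT(y)
= 4·[-4, 5, 5] + 1·[-5, -2.0000+3.4641i, -2.0000-3.4641i]

Computing element-wise:
Z[0] = 4·(-4) + 1·(-5) = -21
Z[1] = 4·(5) + 1·(-2.0000+3.4641i) = 18.0000+3.4641i
Z[2] = 4·(5) + 1·(-2.0000-3.4641i) = 18.0000-3.4641i

DFT(4x + 1y) = 4·X + 1·Y = [-21, 18.0000+3.4641i, 18.0000-3.4641i]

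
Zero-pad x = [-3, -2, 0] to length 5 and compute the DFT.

Original 3-point DFT: [-5, -2.0000+1.7321i, -2.0000-1.7321i]
Zero-padded 5-point DFT provides frequency interpolation.

DFT_5([x, 0, ...]) = [-5, -3.6180+1.9021i, -1.3820+1.1756i, -1.3820-1.1756i, -3.6180-1.9021i]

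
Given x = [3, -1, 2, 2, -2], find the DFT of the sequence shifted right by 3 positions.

Time shift by 3: X_shifted[k] = ω_5^(3k) · X[k]
Shifted x = [2, 2, -2, 3, -1]

DFT(x[n-3]) = [4, 1.5000+0.0858i, 1.5000-6.5186i, 1.5000+6.5186i, 1.5000-0.0858i]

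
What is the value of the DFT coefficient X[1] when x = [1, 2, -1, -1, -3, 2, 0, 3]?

X[1] = Σ(n=0 to 7) x[n] · ω_8^(1n) where ω_8 = e^(-2πi/8)
= (1)·ω_8^0 + (2)·ω_8^1 + (-1)·ω_8^2 + (-1)·ω_8^3 + (-3)·ω_8^4 + (2)·ω_8^5 + (0)·ω_8^6 + (3)·ω_8^7

X[1] = 6.8284+3.8284i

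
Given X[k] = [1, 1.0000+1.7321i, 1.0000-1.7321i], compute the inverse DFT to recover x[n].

x[n] = (1/3) Σ(k=0 to 2) X[k] · e^(2πikn/3)

Computing each x[n]:
x[0] = 1
x[1] = -1
x[2] = 1

x = [1, -1, 1]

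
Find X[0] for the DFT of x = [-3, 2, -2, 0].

X[0] = Σ(n=0 to 3) x[n] · ω_4^0 = Σ x[n]
= (-3) + (2) + (-2) + (0)

X[0] = -3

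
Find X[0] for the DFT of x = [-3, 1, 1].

X[0] = Σ(n=0 to 2) x[n] · ω_3^0 = Σ x[n]
= (-3) + (1) + (1)

X[0] = -1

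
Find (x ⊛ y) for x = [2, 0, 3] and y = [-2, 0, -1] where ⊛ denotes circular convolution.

(x ⊛ y)[n] = Σ(m=0 to 2) x[m] · y[(n-m) mod 3]

Computing each output sample:
(x ⊛ y)[0] = -4
(x ⊛ y)[1] = -3
(x ⊛ y)[2] = -8

x ⊛ y = [-4, -3, -8]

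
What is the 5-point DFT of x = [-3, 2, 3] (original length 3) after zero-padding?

Original 3-point DFT: [2, -5.5000+0.8660i, -5.5000-0.8660i]
Zero-padded 5-point DFT provides frequency interpolation.

DFT_5([x, 0, ...]) = [2, -4.8090-3.6655i, -3.6910+1.6776i, -3.6910-1.6776i, -4.8090+3.6655i]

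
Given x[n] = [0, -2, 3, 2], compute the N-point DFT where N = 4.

X[k] = Σ(n=0 to 3) x[n] · ω_4^(nk)
where ω_4 = e^(-2πi/4)

Computing each X[k]:
X[0] = 3
X[1] = -3+4i
X[2] = 3
X[3] = -3-4i

X = [3, -3+4i, 3, -3-4i]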